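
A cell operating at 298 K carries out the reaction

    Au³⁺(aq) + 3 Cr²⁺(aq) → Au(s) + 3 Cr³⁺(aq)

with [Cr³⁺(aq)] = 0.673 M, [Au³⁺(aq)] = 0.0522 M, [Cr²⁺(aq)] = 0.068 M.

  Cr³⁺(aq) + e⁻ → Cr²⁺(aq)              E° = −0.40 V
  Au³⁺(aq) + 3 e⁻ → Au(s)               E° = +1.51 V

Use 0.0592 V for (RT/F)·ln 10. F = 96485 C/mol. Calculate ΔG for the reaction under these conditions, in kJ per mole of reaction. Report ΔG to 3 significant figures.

−528 kJ/mol

E°cell = +1.51 − (−0.40) = +1.91 V; the balanced reaction transfers n = 3 electrons.
Here Q = [Cr³⁺(aq)]^3 / ([Au³⁺(aq)]·[Cr²⁺(aq)]^3) = 1.86×10^4 (log Q = 4.269), giving E = +1.91 − (0.0592/3)·(4.269) = +1.8258 V.
Then ΔG = −nFE = −3 × 96485 × +1.8258 J/mol = −528 kJ/mol.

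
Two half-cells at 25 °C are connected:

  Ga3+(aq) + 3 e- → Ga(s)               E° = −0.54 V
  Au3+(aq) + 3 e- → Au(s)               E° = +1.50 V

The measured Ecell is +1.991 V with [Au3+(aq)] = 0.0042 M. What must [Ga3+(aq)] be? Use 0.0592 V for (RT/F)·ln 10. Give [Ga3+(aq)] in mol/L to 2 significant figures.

1.3 M

With Au³⁺/Au at the cathode and Ga³⁺/Ga at the anode, E°cell = +1.50 − (−0.54) = +2.04 V (n = 3).
Since E = E° − (0.0592/n)·log Q, log Q = n(E° − E)/0.0592 = 2.483.
The balanced reaction is Au3+(aq) + Ga(s) → Au(s) + Ga3+(aq), so Q = [Ga3+(aq)] / [Au3+(aq)].
Substituting the known concentrations and solving, log [Ga3+(aq)] = 0.106 and [Ga3+(aq)] = 1.3 M.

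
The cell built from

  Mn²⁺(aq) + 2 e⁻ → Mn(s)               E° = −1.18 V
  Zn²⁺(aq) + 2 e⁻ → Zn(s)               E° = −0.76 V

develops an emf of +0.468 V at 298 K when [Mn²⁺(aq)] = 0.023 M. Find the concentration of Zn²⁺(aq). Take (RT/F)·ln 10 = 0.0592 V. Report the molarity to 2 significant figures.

0.96 M

Zn²⁺/Zn is the cathode (higher E°); E°cell = −0.76 − (−1.18) = +0.42 V with n = 2.
Since E = E° − (0.0592/n)·log Q, log Q = n(E° − E)/0.0592 = −1.622.
For Zn²⁺(aq) + Mn(s) → Zn(s) + Mn²⁺(aq), the reaction quotient is Q = [Mn²⁺(aq)] / [Zn²⁺(aq)].
Solving for the unknown gives log [Zn²⁺(aq)] = −0.016, so [Zn²⁺(aq)] ≈ 0.96 M.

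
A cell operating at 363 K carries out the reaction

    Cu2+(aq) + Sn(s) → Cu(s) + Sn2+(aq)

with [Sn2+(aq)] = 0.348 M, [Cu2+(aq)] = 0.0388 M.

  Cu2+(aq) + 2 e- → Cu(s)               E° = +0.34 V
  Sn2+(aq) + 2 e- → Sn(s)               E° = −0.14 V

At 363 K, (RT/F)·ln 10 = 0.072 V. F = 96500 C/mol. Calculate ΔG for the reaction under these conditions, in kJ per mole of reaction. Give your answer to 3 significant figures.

The standard cell potential is +0.34 − (−0.14) = +0.48 V, with n = 2 electrons in the balanced equation.
The reaction quotient is [Sn2+(aq)] / [Cu2+(aq)] = 8.97; by Nernst, E = +0.48 − (0.072/2)(0.953) = +0.4457 V.
ΔG = −nFE = −(2)(96500)(+0.4457) J/mol = −86.0 kJ/mol.

−86.0 kJ/mol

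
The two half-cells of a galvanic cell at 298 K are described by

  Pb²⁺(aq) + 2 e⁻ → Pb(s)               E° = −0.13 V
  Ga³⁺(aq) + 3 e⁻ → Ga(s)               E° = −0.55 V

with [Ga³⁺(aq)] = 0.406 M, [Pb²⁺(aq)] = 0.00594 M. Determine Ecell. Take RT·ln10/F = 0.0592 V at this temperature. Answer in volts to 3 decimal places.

+0.362 V

The Pb²⁺/Pb couple has the more positive E°, so it is the cathode; Ga³⁺/Ga is the anode.
The standard potential is −0.13 − (−0.55) = +0.42 V and the balanced reaction transfers n = 6 electrons.
The balanced reaction is 3 Pb²⁺(aq) + 2 Ga(s) → 3 Pb(s) + 2 Ga³⁺(aq), so Q = [Ga³⁺(aq)]^2 / [Pb²⁺(aq)]^3 = 7.86×10^5 and log Q = 5.896.
E = E° − (0.0592/n)·log Q = +0.42 − (0.0592/6)(5.896) = +0.362 V.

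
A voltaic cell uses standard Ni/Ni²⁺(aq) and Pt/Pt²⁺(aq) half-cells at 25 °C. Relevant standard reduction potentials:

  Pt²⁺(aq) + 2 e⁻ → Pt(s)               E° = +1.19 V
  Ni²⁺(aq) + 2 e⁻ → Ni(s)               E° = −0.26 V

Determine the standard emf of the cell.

+1.45 V

Of the two couples in this cell, the one with the more positive reduction potential is reduced at the cathode: here that is Pt²⁺/Pt (+1.19 V); Ni²⁺/Ni (−0.26 V) is the anode.
E°cell = E°(cathode) − E°(anode) = +1.19 − (−0.26) = +1.45 V.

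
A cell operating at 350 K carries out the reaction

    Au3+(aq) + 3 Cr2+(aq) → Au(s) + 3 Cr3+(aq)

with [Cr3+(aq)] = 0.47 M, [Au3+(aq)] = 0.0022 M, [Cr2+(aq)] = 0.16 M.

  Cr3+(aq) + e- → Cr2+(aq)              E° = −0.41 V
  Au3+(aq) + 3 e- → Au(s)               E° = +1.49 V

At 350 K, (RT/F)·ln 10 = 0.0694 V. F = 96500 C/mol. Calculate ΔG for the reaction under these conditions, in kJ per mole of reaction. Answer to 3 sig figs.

With Au³⁺/Au reduced at the cathode, E°cell = +1.49 − (−0.41) = +1.90 V and n = 3.
Here Q = [Cr3+(aq)]^3 / ([Au3+(aq)]·[Cr2+(aq)]^3) = 1.15×10^4 (log Q = 4.062), giving E = +1.90 − (0.0694/3)·(4.062) = +1.8060 V.
ΔG = −nFE = −(3)(96500)(+1.8060) J/mol = −523 kJ/mol.

−523 kJ/mol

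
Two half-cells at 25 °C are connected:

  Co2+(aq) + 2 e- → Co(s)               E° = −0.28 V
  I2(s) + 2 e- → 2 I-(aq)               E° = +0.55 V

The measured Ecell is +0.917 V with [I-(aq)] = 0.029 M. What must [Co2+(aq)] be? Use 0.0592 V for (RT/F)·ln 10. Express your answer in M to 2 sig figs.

I₂/I⁻ is the cathode (higher E°); E°cell = +0.55 − (−0.28) = +0.83 V with n = 2.
Since E = E° − (0.0592/n)·log Q, log Q = n(E° − E)/0.0592 = −2.939.
Balancing electrons gives I2(s) + Co(s) → 2 I-(aq) + Co2+(aq); thus Q = [I-(aq)]^2·[Co2+(aq)].
Isolating [Co2+(aq)] in Q = 10^{−2.939} yields log [Co2+(aq)] = 0.136, i.e. 1.4 M.

1.4 M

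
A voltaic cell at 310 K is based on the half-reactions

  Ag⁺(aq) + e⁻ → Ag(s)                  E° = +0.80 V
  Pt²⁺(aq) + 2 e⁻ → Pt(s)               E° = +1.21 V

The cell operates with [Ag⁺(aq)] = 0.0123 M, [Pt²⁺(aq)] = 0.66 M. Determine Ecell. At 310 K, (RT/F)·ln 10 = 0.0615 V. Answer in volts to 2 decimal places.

Since E°(Pt²⁺/Pt) > E°(Ag⁺/Ag), Pt²⁺/Pt serves as the cathode.
The standard potential is +1.21 − (+0.80) = +0.41 V and the balanced reaction transfers n = 2 electrons.
For the overall reaction Pt²⁺(aq) + 2 Ag(s) → Pt(s) + 2 Ag⁺(aq), Q = [Ag⁺(aq)]^2 / [Pt²⁺(aq)] = 0.000229, giving log Q = −3.640.
E = E° − (0.0615/n)·log Q = +0.41 − (0.0615/2)(−3.640) = +0.52 V.

+0.52 V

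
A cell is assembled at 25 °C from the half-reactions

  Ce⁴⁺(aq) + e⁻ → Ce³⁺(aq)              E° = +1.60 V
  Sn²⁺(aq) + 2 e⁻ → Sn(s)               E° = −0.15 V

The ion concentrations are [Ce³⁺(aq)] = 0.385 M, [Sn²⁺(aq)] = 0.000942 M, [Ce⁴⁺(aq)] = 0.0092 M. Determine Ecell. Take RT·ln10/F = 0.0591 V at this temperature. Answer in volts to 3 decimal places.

Since E°(Ce⁴⁺/Ce³⁺) > E°(Sn²⁺/Sn), Ce⁴⁺/Ce³⁺ serves as the cathode.
E°cell = +1.60 − (−0.15) = +1.75 V, with n = 2 electrons transferred.
The balanced reaction is 2 Ce⁴⁺(aq) + Sn(s) → 2 Ce³⁺(aq) + Sn²⁺(aq), so Q = ([Ce³⁺(aq)]^2·[Sn²⁺(aq)]) / [Ce⁴⁺(aq)]^2 = 1.65 and log Q = 0.217.
Applying E = E° − (RT ln10/nF)·log Q gives +1.75 − (0.0591/2)(0.217) = +1.744 V.

+1.744 V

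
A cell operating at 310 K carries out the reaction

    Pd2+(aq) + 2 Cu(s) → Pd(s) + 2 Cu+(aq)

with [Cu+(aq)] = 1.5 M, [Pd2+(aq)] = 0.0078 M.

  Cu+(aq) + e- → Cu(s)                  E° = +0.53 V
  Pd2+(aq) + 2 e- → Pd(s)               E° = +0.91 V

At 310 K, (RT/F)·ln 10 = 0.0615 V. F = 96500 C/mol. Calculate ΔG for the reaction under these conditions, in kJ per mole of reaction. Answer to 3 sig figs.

−58.7 kJ/mol

E°cell = +0.91 − (+0.53) = +0.38 V; the balanced reaction transfers n = 2 electrons.
Here Q = [Cu+(aq)]^2 / [Pd2+(aq)] = 288 (log Q = 2.460), giving E = +0.38 − (0.0615/2)·(2.460) = +0.3044 V.
Finally ΔG = −nFE = −(2)(96500 C/mol)(+0.3044 V) = −58.7 kJ/mol.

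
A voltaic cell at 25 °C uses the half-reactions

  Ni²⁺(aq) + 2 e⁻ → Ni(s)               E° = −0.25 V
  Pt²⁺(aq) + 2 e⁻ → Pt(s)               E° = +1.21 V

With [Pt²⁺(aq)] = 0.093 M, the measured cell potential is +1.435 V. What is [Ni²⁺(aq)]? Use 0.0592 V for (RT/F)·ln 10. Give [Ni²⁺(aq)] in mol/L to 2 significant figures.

0.65 M

Pt²⁺/Pt is the cathode (higher E°); E°cell = +1.21 − (−0.25) = +1.46 V with n = 2.
From the Nernst equation, log Q = n(E° − E)/0.0592 = 2·(+1.46 − (+1.435))/0.0592 = 0.845.
For Pt²⁺(aq) + Ni(s) → Pt(s) + Ni²⁺(aq), the reaction quotient is Q = [Ni²⁺(aq)] / [Pt²⁺(aq)].
Isolating [Ni²⁺(aq)] in Q = 10^{0.845} yields log [Ni²⁺(aq)] = −0.187, i.e. 0.65 M.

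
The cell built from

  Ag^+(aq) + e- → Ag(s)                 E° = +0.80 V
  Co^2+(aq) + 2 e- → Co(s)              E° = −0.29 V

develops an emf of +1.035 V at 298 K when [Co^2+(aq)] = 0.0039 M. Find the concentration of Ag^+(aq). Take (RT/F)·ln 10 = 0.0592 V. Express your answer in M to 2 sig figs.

0.0074 M

With Ag⁺/Ag at the cathode and Co²⁺/Co at the anode, E°cell = +0.80 − (−0.29) = +1.09 V (n = 2).
Rearranging E = E° − (0.0592/n)·log Q gives log Q = 2(+1.09 − (+1.035))/0.0592 = 1.858.
For 2 Ag^+(aq) + Co(s) → 2 Ag(s) + Co^2+(aq), the reaction quotient is Q = [Co^2+(aq)] / [Ag^+(aq)]^2.
Isolating [Ag^+(aq)] in Q = 10^{1.858} yields log [Ag^+(aq)] = −2.133, i.e. 0.0074 M.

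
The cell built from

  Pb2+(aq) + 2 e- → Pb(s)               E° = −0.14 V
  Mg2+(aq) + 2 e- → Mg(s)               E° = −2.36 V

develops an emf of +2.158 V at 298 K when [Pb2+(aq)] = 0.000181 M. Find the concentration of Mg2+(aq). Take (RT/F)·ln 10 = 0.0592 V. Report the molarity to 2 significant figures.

0.023 M

With Pb²⁺/Pb at the cathode and Mg²⁺/Mg at the anode, E°cell = −0.14 − (−2.36) = +2.22 V (n = 2).
Since E = E° − (0.0592/n)·log Q, log Q = n(E° − E)/0.0592 = 2.095.
Balancing electrons gives Pb2+(aq) + Mg(s) → Pb(s) + Mg2+(aq); thus Q = [Mg2+(aq)] / [Pb2+(aq)].
Solving for the unknown gives log [Mg2+(aq)] = −1.647, so [Mg2+(aq)] ≈ 0.023 M.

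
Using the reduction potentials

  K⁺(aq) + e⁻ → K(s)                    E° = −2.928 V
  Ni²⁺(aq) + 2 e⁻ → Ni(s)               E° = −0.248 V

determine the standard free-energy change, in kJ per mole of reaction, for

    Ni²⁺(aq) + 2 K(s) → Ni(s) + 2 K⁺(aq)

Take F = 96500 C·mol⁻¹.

−517 kJ/mol

In the reaction as written Ni²⁺(aq) is reduced, so the Ni²⁺/Ni couple is the cathode and K⁺/K is the anode.
E°cell = −0.248 − (−2.928) = +2.680 V; balancing electrons gives n = 2.
ΔG° = −nFE°cell = −(2)(96500)(+2.680) J/mol = −517 kJ/mol.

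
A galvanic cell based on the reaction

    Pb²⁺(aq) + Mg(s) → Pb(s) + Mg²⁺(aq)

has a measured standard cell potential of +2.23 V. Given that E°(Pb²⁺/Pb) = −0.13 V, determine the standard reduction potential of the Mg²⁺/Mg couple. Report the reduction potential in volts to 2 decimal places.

In the reaction as written the Pb²⁺/Pb couple is reduced (cathode) and Mg²⁺/Mg is oxidized (anode), so E°cell = E°(Pb²⁺/Pb) − E°(Mg²⁺/Mg).
E°(Mg²⁺/Mg) = E°(cathode) − E°cell = −0.13 − (+2.23) = −2.36 V.

−2.36 V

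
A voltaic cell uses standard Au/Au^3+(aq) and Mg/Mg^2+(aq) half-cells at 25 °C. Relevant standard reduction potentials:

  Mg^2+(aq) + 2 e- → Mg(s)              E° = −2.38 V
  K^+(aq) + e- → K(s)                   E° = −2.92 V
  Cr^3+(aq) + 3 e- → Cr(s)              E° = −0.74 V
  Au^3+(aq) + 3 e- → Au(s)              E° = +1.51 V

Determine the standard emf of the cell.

The Au³⁺/Au couple has the higher E°, so Au ion is reduced (cathode) and Mg is oxidized (anode).
E°cell = E°(cathode) − E°(anode) = +1.51 − (−2.38) = +3.89 V.

+3.89 V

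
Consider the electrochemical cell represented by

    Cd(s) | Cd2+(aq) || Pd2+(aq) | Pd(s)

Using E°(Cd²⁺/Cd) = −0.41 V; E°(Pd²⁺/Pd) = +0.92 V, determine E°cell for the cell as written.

By convention the left-hand electrode in cell notation is the anode (oxidation) and the right-hand electrode is the cathode (reduction).
E°cell = E°(right) − E°(left) = +0.92 − (−0.41) = +1.33 V.

+1.33 V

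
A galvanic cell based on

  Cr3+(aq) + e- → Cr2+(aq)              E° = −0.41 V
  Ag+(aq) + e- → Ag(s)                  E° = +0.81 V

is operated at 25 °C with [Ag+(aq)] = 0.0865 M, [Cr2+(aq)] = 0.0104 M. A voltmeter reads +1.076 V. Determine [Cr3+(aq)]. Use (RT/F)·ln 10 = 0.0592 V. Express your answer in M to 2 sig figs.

0.24 M

With Ag⁺/Ag at the cathode and Cr³⁺/Cr²⁺ at the anode, E°cell = +0.81 − (−0.41) = +1.22 V (n = 1).
Rearranging E = E° − (0.0592/n)·log Q gives log Q = 1(+1.22 − (+1.076))/0.0592 = 2.432.
For Ag+(aq) + Cr2+(aq) → Ag(s) + Cr3+(aq), the reaction quotient is Q = [Cr3+(aq)] / ([Ag+(aq)]·[Cr2+(aq)]).
Solving for the unknown gives log [Cr3+(aq)] = −0.614, so [Cr3+(aq)] ≈ 0.24 M.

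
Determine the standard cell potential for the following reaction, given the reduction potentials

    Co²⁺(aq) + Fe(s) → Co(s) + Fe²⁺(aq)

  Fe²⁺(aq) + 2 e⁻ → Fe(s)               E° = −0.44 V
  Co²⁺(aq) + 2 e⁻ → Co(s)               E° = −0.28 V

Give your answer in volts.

+0.16 V

Co²⁺(aq) gains electrons, so the Co²⁺/Co couple is the cathode; the Fe²⁺/Fe couple is the anode.
E°cell = E°(cathode) − E°(anode) = −0.28 − (−0.44) = +0.16 V.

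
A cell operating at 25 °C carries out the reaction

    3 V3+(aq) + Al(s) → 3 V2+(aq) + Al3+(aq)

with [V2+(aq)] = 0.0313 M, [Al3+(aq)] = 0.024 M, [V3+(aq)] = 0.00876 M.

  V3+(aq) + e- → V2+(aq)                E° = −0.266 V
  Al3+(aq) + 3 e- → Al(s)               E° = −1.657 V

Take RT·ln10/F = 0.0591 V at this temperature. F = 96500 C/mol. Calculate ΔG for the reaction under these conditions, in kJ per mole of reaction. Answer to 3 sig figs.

−402 kJ/mol

With V³⁺/V²⁺ reduced at the cathode, E°cell = −0.266 − (−1.657) = +1.391 V and n = 3.
Here Q = ([V2+(aq)]^3·[Al3+(aq)]) / [V3+(aq)]^3 = 1.09 (log Q = 0.039), giving E = +1.391 − (0.0591/3)·(0.039) = +1.3902 V.
ΔG = −nFE = −(3)(96500)(+1.3902) J/mol = −402 kJ/mol.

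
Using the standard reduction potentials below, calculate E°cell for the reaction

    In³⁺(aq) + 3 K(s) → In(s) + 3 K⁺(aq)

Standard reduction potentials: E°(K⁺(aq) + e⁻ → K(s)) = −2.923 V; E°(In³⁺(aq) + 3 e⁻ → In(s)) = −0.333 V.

In³⁺(aq) gains electrons, so the In³⁺/In couple is the cathode; the K⁺/K couple is the anode.
E°cell = E°(cathode) − E°(anode) = −0.333 − (−2.923) = +2.590 V.
The positive value indicates the reaction is spontaneous as written.

+2.590 V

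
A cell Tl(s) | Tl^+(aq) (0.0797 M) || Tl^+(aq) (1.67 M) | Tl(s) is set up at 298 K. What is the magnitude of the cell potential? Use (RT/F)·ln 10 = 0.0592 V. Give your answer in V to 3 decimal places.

0.078 V

For a concentration cell E°cell = 0, since both electrodes use the same couple.
The compartment with the higher Tl^+(aq) concentration (1.67 M) acts as the cathode; ions are reduced there and produced at the dilute (0.0797 M) anode.
With n = 1, Ecell = −(0.0592/1)·log([dilute]/[conc]) = −(0.0592/1)·log(0.0797/1.67) = +0.078 V.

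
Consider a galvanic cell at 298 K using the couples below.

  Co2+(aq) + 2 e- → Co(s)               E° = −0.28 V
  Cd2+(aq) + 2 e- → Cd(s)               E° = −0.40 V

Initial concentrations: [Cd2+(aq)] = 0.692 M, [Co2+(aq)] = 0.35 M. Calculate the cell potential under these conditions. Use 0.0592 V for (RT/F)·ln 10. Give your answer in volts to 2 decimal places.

Since E°(Co²⁺/Co) > E°(Cd²⁺/Cd), Co²⁺/Co serves as the cathode.
E°cell = −0.28 − (−0.40) = +0.12 V, with n = 2 electrons transferred.
Balancing gives Co2+(aq) + Cd(s) → Co(s) + Cd2+(aq); hence Q = [Cd2+(aq)] / [Co2+(aq)] = 1.98 (log Q = 0.296).
Applying E = E° − (RT ln10/nF)·log Q gives +0.12 − (0.0592/2)(0.296) = +0.11 V.

+0.11 V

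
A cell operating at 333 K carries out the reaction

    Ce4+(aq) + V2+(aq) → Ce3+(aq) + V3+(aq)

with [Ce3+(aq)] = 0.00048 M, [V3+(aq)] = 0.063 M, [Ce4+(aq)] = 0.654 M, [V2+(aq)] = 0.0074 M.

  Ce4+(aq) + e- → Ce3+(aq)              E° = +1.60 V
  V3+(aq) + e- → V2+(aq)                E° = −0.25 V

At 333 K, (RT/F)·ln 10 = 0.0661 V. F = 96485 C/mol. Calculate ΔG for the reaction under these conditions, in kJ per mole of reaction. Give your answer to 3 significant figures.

−193 kJ/mol

The standard cell potential is +1.60 − (−0.25) = +1.85 V, with n = 1 electron in the balanced equation.
Q = ([Ce3+(aq)]·[V3+(aq)]) / ([Ce4+(aq)]·[V2+(aq)]) = 0.00625, so log Q = −2.204 and E = +1.85 − (0.0661/1)(−2.204) = +1.9957 V.
Then ΔG = −nFE = −1 × 96485 × +1.9957 J/mol = −193 kJ/mol.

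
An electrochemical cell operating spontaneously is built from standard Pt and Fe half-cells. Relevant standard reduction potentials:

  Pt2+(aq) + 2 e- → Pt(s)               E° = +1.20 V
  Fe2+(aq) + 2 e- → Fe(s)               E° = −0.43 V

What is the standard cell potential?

The Pt²⁺/Pt couple has the higher E°, so Pt ion is reduced (cathode) and Fe is oxidized (anode).
E°cell = E°(cathode) − E°(anode) = +1.20 − (−0.43) = +1.63 V.

+1.63 V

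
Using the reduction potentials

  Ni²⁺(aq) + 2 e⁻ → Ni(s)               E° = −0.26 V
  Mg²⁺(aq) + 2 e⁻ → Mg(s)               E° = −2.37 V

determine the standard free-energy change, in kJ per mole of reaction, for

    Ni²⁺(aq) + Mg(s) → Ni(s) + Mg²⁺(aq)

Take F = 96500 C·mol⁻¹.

In the reaction as written Ni²⁺(aq) is reduced, so the Ni²⁺/Ni couple is the cathode and Mg²⁺/Mg is the anode.
E°cell = −0.26 − (−2.37) = +2.11 V; balancing electrons gives n = 2.
ΔG° = −nFE°cell = −(2)(96500)(+2.11) J/mol = −407 kJ/mol.

−407 kJ/mol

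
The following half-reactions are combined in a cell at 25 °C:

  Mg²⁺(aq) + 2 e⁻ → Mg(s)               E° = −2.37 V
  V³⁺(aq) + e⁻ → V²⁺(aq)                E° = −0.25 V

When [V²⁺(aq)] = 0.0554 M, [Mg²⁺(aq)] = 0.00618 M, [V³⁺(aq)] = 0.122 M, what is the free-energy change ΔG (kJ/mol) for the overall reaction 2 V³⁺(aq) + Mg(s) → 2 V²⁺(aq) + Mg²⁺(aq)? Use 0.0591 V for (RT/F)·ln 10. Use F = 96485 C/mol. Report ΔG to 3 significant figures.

The standard cell potential is −0.25 − (−2.37) = +2.12 V, with n = 2 electrons in the balanced equation.
Q = ([V²⁺(aq)]^2·[Mg²⁺(aq)]) / [V³⁺(aq)]^2 = 0.00127, so log Q = −2.895 and E = +2.12 − (0.0591/2)(−2.895) = +2.2055 V.
Finally ΔG = −nFE = −(2)(96485 C/mol)(+2.2055 V) = −426 kJ/mol.

−426 kJ/mol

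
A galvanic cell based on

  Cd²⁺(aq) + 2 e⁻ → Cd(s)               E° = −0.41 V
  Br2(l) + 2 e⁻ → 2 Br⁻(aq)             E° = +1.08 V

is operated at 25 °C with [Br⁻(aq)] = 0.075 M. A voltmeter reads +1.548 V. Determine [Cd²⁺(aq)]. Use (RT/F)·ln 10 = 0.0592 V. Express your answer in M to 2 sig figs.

Br₂/Br⁻ is the cathode (higher E°); E°cell = +1.08 − (−0.41) = +1.49 V with n = 2.
From the Nernst equation, log Q = n(E° − E)/0.0592 = 2·(+1.49 − (+1.548))/0.0592 = −1.959.
For Br2(l) + Cd(s) → 2 Br⁻(aq) + Cd²⁺(aq), the reaction quotient is Q = [Br⁻(aq)]^2·[Cd²⁺(aq)].
Substituting the known concentrations and solving, log [Cd²⁺(aq)] = 0.291 and [Cd²⁺(aq)] = 2.0 M.

2.0 M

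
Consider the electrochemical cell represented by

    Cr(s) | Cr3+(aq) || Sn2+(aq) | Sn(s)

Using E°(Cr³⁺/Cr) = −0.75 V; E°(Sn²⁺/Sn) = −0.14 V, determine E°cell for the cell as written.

+0.61 V

By convention the left-hand electrode in cell notation is the anode (oxidation) and the right-hand electrode is the cathode (reduction).
E°cell = E°(right) − E°(left) = −0.14 − (−0.75) = +0.61 V.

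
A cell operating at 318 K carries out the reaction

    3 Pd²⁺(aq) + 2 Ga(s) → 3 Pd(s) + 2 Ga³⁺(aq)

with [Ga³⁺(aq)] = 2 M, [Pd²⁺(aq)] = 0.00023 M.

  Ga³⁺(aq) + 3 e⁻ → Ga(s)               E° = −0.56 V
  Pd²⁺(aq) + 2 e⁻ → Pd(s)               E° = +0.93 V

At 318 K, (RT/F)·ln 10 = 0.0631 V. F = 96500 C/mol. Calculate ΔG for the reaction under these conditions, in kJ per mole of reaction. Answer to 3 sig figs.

E°cell = +0.93 − (−0.56) = +1.49 V; the balanced reaction transfers n = 6 electrons.
Here Q = [Ga³⁺(aq)]^2 / [Pd²⁺(aq)]^3 = 3.29×10^11 (log Q = 11.517), giving E = +1.49 − (0.0631/6)·(11.517) = +1.3689 V.
ΔG = −nFE = −(6)(96500)(+1.3689) J/mol = −793 kJ/mol.

−793 kJ/mol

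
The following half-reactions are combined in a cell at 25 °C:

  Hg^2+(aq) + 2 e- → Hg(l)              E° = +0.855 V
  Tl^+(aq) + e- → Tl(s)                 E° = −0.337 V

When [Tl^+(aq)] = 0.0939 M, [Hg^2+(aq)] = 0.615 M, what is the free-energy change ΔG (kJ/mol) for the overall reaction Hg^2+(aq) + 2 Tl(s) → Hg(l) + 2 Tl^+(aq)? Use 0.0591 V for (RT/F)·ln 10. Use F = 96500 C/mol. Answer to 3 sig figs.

With Hg²⁺/Hg reduced at the cathode, E°cell = +0.855 − (−0.337) = +1.192 V and n = 2.
Q = [Tl^+(aq)]^2 / [Hg^2+(aq)] = 0.0143, so log Q = −1.844 and E = +1.192 − (0.0591/2)(−1.844) = +1.2465 V.
Finally ΔG = −nFE = −(2)(96500 C/mol)(+1.2465 V) = −241 kJ/mol.

−241 kJ/mol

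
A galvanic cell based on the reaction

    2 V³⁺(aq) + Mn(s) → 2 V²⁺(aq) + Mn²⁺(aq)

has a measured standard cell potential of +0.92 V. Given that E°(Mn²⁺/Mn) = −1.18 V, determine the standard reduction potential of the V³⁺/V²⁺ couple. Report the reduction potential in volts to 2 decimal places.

In the reaction as written the V³⁺/V²⁺ couple is reduced (cathode) and Mn²⁺/Mn is oxidized (anode), so E°cell = E°(V³⁺/V²⁺) − E°(Mn²⁺/Mn).
E°(V³⁺/V²⁺) = E°cell + E°(anode) = +0.92 + (−1.18) = −0.26 V.

−0.26 V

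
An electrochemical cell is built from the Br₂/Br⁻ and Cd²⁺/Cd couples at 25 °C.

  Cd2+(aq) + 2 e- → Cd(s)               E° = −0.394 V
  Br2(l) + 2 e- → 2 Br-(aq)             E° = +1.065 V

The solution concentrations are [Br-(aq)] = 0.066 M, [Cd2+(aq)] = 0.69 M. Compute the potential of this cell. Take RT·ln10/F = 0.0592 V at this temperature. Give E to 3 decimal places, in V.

+1.534 V

The Br₂/Br⁻ couple has the more positive E°, so it is the cathode; Cd²⁺/Cd is the anode.
The standard potential is +1.065 − (−0.394) = +1.459 V and the balanced reaction transfers n = 2 electrons.
The balanced reaction is Br2(l) + Cd(s) → 2 Br-(aq) + Cd2+(aq), so Q = [Br-(aq)]^2·[Cd2+(aq)] = 0.00301 and log Q = −2.522.
E = E° − (0.0592/n)·log Q = +1.459 − (0.0592/2)(−2.522) = +1.534 V.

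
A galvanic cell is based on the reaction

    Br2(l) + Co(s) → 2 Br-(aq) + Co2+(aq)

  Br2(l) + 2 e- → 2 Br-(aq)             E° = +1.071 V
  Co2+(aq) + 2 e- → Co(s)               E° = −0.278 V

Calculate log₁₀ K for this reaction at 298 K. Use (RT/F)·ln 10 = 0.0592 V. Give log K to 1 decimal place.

The Br₂/Br⁻ couple is reduced (cathode); E°cell = +1.071 − (−0.278) = +1.349 V with n = 2.
At equilibrium E = 0, so log K = nE°cell / 0.0592 = (2)(+1.349) / 0.0592 = 45.6.

log K = 45.6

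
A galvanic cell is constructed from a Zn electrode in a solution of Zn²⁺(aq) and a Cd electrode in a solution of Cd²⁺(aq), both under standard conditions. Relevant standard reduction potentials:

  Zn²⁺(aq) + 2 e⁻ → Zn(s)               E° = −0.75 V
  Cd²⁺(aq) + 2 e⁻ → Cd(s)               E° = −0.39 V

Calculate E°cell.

+0.36 V

Of the two couples in this cell, the one with the more positive reduction potential is reduced at the cathode: here that is Cd²⁺/Cd (−0.39 V); Zn²⁺/Zn (−0.75 V) is the anode.
E°cell = E°(cathode) − E°(anode) = −0.39 − (−0.75) = +0.36 V.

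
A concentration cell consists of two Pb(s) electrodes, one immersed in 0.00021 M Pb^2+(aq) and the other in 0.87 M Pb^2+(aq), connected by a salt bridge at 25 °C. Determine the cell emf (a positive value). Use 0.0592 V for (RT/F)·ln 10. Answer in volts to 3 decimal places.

0.107 V

For a concentration cell E°cell = 0, since both electrodes use the same couple.
The compartment with the higher Pb^2+(aq) concentration (0.87 M) acts as the cathode; ions are reduced there and produced at the dilute (0.00021 M) anode.
With n = 2, Ecell = −(0.0592/2)·log([dilute]/[conc]) = −(0.0592/2)·log(0.00021/0.87) = +0.107 V.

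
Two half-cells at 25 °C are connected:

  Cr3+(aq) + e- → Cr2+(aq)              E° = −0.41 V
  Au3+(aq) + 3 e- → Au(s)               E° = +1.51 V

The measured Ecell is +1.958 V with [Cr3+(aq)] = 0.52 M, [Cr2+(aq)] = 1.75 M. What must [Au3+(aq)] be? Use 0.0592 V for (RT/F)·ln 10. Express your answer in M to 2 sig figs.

Au³⁺/Au is the cathode (higher E°); E°cell = +1.51 − (−0.41) = +1.92 V with n = 3.
Since E = E° − (0.0592/n)·log Q, log Q = n(E° − E)/0.0592 = −1.926.
For Au3+(aq) + 3 Cr2+(aq) → Au(s) + 3 Cr3+(aq), the reaction quotient is Q = [Cr3+(aq)]^3 / ([Au3+(aq)]·[Cr2+(aq)]^3).
Isolating [Au3+(aq)] in Q = 10^{−1.926} yields log [Au3+(aq)] = 0.345, i.e. 2.2 M.

2.2 M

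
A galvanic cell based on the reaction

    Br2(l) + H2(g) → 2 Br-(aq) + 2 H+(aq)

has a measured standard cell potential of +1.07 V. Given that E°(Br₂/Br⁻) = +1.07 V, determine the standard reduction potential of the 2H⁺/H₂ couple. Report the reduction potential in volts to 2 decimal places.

+0.00 V

In the reaction as written the Br₂/Br⁻ couple is reduced (cathode) and 2H⁺/H₂ is oxidized (anode), so E°cell = E°(Br₂/Br⁻) − E°(2H⁺/H₂).
E°(2H⁺/H₂) = E°(cathode) − E°cell = +1.07 − (+1.07) = +0.00 V.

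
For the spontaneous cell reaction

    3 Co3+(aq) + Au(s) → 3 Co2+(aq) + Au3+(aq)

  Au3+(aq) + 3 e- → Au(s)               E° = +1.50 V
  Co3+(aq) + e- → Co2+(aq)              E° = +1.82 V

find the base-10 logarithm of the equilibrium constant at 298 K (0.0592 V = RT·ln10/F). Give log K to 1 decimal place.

log K = 16.2

The Co³⁺/Co²⁺ couple is reduced (cathode); E°cell = +1.82 − (+1.50) = +0.32 V with n = 3.
At equilibrium E = 0, so log K = nE°cell / 0.0592 = (3)(+0.32) / 0.0592 = 16.2.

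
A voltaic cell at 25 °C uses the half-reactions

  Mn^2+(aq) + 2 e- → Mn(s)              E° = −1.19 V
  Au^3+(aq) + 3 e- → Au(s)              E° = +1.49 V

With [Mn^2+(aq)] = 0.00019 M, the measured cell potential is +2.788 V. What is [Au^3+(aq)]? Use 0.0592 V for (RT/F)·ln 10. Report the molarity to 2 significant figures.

Au³⁺/Au is the cathode (higher E°); E°cell = +1.49 − (−1.19) = +2.68 V with n = 6.
From the Nernst equation, log Q = n(E° − E)/0.0592 = 6·(+2.68 − (+2.788))/0.0592 = −10.946.
The balanced reaction is 2 Au^3+(aq) + 3 Mn(s) → 2 Au(s) + 3 Mn^2+(aq), so Q = [Mn^2+(aq)]^3 / [Au^3+(aq)]^2.
Isolating [Au^3+(aq)] in Q = 10^{−10.946} yields log [Au^3+(aq)] = −0.109, i.e. 0.78 M.

0.78 M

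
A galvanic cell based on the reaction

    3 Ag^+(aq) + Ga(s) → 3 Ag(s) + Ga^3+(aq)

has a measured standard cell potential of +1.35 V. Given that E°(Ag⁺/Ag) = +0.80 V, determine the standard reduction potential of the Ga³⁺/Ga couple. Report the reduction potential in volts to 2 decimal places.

In the reaction as written the Ag⁺/Ag couple is reduced (cathode) and Ga³⁺/Ga is oxidized (anode), so E°cell = E°(Ag⁺/Ag) − E°(Ga³⁺/Ga).
E°(Ga³⁺/Ga) = E°(cathode) − E°cell = +0.80 − (+1.35) = −0.55 V.

−0.55 V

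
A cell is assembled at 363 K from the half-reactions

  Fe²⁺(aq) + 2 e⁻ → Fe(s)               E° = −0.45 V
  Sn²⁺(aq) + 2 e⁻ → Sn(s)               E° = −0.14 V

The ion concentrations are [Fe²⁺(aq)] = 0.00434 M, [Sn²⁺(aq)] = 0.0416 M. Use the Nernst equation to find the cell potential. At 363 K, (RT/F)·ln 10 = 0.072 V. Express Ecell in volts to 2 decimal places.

+0.35 V

Sn²⁺/Sn is reduced (cathode, E° = −0.14 V) and Fe²⁺/Fe is oxidized (anode).
E°cell = −0.14 − (−0.45) = +0.31 V, with n = 2 electrons transferred.
For the overall reaction Sn²⁺(aq) + Fe(s) → Sn(s) + Fe²⁺(aq), Q = [Fe²⁺(aq)] / [Sn²⁺(aq)] = 0.104, giving log Q = −0.982.
By the Nernst equation, E = +0.31 − (0.072/2)·(−0.982) = +0.35 V.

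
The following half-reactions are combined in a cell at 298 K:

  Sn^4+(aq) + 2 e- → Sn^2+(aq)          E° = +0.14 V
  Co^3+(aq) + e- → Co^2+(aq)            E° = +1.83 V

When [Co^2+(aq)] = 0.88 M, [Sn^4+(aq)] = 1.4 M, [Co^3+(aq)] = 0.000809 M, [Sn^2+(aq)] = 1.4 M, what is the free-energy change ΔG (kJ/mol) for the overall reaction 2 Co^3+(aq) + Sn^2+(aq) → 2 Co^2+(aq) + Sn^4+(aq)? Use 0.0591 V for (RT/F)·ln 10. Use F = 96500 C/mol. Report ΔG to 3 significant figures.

−292 kJ/mol

E°cell = +1.83 − (+0.14) = +1.69 V; the balanced reaction transfers n = 2 electrons.
Q = ([Co^2+(aq)]^2·[Sn^4+(aq)]) / ([Co^3+(aq)]^2·[Sn^2+(aq)]) = 1.18×10^6, so log Q = 6.073 and E = +1.69 − (0.0591/2)(6.073) = +1.5105 V.
Finally ΔG = −nFE = −(2)(96500 C/mol)(+1.5105 V) = −292 kJ/mol.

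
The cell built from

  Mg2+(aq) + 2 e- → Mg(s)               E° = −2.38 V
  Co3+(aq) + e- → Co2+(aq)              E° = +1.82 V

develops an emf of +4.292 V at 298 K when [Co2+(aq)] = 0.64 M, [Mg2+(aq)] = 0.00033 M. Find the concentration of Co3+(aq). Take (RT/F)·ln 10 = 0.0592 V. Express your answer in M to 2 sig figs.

The Co³⁺/Co²⁺ couple has the larger reduction potential, so it is the cathode: E°cell = +1.82 − (−2.38) = +4.20 V and n = 2.
From the Nernst equation, log Q = n(E° − E)/0.0592 = 2·(+4.20 − (+4.292))/0.0592 = −3.108.
The balanced reaction is 2 Co3+(aq) + Mg(s) → 2 Co2+(aq) + Mg2+(aq), so Q = ([Co2+(aq)]^2·[Mg2+(aq)]) / [Co3+(aq)]^2.
Solving for the unknown gives log [Co3+(aq)] = −0.381, so [Co3+(aq)] ≈ 0.42 M.

0.42 M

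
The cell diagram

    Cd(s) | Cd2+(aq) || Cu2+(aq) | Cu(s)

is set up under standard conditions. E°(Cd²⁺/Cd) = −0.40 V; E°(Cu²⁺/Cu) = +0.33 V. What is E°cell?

+0.73 V

By convention the left-hand electrode in cell notation is the anode (oxidation) and the right-hand electrode is the cathode (reduction).
E°cell = E°(right) − E°(left) = +0.33 − (−0.40) = +0.73 V.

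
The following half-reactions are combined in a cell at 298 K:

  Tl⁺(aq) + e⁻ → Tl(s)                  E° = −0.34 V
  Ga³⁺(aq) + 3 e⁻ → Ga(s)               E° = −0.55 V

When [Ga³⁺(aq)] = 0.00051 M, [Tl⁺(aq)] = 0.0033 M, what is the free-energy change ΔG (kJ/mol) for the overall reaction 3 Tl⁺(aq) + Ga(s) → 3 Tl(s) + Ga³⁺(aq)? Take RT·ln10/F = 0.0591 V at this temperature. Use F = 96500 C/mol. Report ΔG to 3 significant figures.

−37.1 kJ/mol

With Tl⁺/Tl reduced at the cathode, E°cell = −0.34 − (−0.55) = +0.21 V and n = 3.
Here Q = [Ga³⁺(aq)] / [Tl⁺(aq)]^3 = 1.42×10^4 (log Q = 4.152), giving E = +0.21 − (0.0591/3)·(4.152) = +0.1282 V.
Then ΔG = −nFE = −3 × 96500 × +0.1282 J/mol = −37.1 kJ/mol.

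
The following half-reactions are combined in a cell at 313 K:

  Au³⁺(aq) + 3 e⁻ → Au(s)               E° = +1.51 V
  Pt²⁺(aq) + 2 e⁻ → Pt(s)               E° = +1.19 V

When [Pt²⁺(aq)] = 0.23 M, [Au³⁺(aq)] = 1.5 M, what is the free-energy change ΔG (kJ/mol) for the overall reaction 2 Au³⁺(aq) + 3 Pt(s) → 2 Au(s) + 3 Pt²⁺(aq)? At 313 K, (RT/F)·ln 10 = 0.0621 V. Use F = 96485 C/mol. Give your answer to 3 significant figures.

The standard cell potential is +1.51 − (+1.19) = +0.32 V, with n = 6 electrons in the balanced equation.
The reaction quotient is [Pt²⁺(aq)]^3 / [Au³⁺(aq)]^2 = 0.00541; by Nernst, E = +0.32 − (0.0621/6)(−2.267) = +0.3435 V.
ΔG = −nFE = −(6)(96485)(+0.3435) J/mol = −199 kJ/mol.

−199 kJ/mol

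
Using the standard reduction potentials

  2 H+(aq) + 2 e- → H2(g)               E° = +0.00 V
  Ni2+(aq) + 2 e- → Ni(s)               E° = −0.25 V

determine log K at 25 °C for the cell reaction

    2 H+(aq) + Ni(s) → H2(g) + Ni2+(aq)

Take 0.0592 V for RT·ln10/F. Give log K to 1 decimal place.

log K = 8.4

The 2H⁺/H₂ couple is reduced (cathode); E°cell = +0.00 − (−0.25) = +0.25 V with n = 2.
At equilibrium E = 0, so log K = nE°cell / 0.0592 = (2)(+0.25) / 0.0592 = 8.4.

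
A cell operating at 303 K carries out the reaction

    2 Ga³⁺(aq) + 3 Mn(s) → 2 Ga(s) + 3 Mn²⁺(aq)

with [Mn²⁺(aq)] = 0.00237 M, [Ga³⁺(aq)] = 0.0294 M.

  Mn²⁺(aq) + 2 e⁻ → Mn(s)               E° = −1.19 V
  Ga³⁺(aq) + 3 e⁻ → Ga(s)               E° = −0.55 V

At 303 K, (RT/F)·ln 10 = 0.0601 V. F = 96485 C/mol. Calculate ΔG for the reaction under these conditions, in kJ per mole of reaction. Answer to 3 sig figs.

−398 kJ/mol

With Ga³⁺/Ga reduced at the cathode, E°cell = −0.55 − (−1.19) = +0.64 V and n = 6.
Q = [Mn²⁺(aq)]^3 / [Ga³⁺(aq)]^2 = 1.54×10^−5, so log Q = −4.812 and E = +0.64 − (0.0601/6)(−4.812) = +0.6882 V.
ΔG = −nFE = −(6)(96485)(+0.6882) J/mol = −398 kJ/mol.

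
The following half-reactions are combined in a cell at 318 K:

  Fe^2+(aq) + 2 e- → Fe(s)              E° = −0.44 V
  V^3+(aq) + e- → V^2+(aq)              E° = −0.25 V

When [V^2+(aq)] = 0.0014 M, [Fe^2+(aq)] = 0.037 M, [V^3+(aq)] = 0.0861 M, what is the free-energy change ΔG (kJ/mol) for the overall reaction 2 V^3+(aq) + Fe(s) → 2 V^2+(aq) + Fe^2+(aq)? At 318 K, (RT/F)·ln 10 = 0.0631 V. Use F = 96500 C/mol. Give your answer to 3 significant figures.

E°cell = −0.25 − (−0.44) = +0.19 V; the balanced reaction transfers n = 2 electrons.
The reaction quotient is ([V^2+(aq)]^2·[Fe^2+(aq)]) / [V^3+(aq)]^2 = 9.78×10^−6; by Nernst, E = +0.19 − (0.0631/2)(−5.010) = +0.3481 V.
Then ΔG = −nFE = −2 × 96500 × +0.3481 J/mol = −67.2 kJ/mol.

−67.2 kJ/mol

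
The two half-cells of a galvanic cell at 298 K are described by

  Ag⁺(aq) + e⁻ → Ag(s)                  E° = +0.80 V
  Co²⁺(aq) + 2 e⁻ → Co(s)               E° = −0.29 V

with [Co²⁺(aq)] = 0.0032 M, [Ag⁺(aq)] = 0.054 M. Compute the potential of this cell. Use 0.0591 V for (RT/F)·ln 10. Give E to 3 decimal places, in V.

The Ag⁺/Ag couple has the more positive E°, so it is the cathode; Co²⁺/Co is the anode.
The standard potential is +0.80 − (−0.29) = +1.09 V and the balanced reaction transfers n = 2 electrons.
For the overall reaction 2 Ag⁺(aq) + Co(s) → 2 Ag(s) + Co²⁺(aq), Q = [Co²⁺(aq)] / [Ag⁺(aq)]^2 = 1.1, giving log Q = 0.040.
By the Nernst equation, E = +1.09 − (0.0591/2)·(0.040) = +1.089 V.

+1.089 V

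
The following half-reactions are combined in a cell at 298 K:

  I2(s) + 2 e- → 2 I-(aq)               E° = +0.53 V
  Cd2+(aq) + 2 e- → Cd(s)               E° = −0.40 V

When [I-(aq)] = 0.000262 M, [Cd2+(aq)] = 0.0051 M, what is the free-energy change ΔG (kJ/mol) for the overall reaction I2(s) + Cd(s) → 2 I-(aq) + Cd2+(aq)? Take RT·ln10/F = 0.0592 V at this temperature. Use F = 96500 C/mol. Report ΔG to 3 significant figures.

The standard cell potential is +0.53 − (−0.40) = +0.93 V, with n = 2 electrons in the balanced equation.
Here Q = [I-(aq)]^2·[Cd2+(aq)] = 3.5×10^−10 (log Q = −9.456), giving E = +0.93 − (0.0592/2)·(−9.456) = +1.2099 V.
Then ΔG = −nFE = −2 × 96500 × +1.2099 J/mol = −234 kJ/mol.

−234 kJ/mol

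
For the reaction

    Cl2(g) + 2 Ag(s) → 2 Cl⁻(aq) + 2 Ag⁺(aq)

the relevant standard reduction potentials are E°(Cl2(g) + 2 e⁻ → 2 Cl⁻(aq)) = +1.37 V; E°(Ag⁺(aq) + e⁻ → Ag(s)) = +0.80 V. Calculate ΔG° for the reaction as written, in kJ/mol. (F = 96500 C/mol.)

In the reaction as written Cl2(g) is reduced, so the Cl₂/Cl⁻ couple is the cathode and Ag⁺/Ag is the anode.
E°cell = +1.37 − (+0.80) = +0.57 V; balancing electrons gives n = 2.
ΔG° = −nFE°cell = −(2)(96500)(+0.57) J/mol = −110 kJ/mol.

−110 kJ/mol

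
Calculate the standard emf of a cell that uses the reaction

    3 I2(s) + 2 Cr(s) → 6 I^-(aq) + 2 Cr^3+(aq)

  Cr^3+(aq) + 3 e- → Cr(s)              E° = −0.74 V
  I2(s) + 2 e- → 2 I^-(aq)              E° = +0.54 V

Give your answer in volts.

In the reaction as written, I2(s) is reduced (cathode) and Cr^3+(aq) is produced by oxidation at the anode.
E°cell = E°(cathode) − E°(anode) = +0.54 − (−0.74) = +1.28 V.

+1.28 V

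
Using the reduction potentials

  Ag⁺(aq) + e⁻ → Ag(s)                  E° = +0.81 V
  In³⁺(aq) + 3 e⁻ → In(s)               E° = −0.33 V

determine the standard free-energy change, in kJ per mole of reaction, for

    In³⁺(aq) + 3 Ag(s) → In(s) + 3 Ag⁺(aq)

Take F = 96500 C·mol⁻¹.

In the reaction as written In³⁺(aq) is reduced, so the In³⁺/In couple is the cathode and Ag⁺/Ag is the anode.
E°cell = −0.33 − (+0.81) = −1.14 V; balancing electrons gives n = 3.
ΔG° = −nFE°cell = −(3)(96500)(−1.14) J/mol = +330 kJ/mol.

+330 kJ/mol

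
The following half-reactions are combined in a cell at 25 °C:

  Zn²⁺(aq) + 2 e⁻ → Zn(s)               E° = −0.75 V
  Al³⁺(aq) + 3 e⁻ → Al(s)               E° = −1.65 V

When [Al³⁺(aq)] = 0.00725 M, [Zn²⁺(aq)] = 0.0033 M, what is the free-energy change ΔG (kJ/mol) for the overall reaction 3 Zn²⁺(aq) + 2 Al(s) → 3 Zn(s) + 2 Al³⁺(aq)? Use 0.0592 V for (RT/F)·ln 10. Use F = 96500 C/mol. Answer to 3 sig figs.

−503 kJ/mol

The standard cell potential is −0.75 − (−1.65) = +0.90 V, with n = 6 electrons in the balanced equation.
Here Q = [Al³⁺(aq)]^2 / [Zn²⁺(aq)]^3 = 1.46×10^3 (log Q = 3.165), giving E = +0.90 − (0.0592/6)·(3.165) = +0.8688 V.
Finally ΔG = −nFE = −(6)(96500 C/mol)(+0.8688 V) = −503 kJ/mol.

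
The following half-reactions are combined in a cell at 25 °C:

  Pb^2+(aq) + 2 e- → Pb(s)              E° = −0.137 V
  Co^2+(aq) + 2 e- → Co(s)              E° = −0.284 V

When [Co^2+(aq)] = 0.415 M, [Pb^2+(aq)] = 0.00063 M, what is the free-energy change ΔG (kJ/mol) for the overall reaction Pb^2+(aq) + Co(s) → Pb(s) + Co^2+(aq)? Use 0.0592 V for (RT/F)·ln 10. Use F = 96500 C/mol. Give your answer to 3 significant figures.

−12.3 kJ/mol

With Pb²⁺/Pb reduced at the cathode, E°cell = −0.137 − (−0.284) = +0.147 V and n = 2.
Q = [Co^2+(aq)] / [Pb^2+(aq)] = 659, so log Q = 2.819 and E = +0.147 − (0.0592/2)(2.819) = +0.0636 V.
ΔG = −nFE = −(2)(96500)(+0.0636) J/mol = −12.3 kJ/mol.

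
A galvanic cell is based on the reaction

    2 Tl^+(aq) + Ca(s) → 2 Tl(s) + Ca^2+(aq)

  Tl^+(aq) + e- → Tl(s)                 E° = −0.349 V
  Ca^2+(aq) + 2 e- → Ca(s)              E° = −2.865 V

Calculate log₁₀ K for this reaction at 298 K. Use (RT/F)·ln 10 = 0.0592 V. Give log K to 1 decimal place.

log K = 85.0

The Tl⁺/Tl couple is reduced (cathode); E°cell = −0.349 − (−2.865) = +2.516 V with n = 2.
At equilibrium E = 0, so log K = nE°cell / 0.0592 = (2)(+2.516) / 0.0592 = 85.0.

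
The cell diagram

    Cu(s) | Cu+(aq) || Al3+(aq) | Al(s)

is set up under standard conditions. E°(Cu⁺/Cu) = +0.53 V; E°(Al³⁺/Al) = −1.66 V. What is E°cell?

−2.19 V

By convention the left-hand electrode in cell notation is the anode (oxidation) and the right-hand electrode is the cathode (reduction).
E°cell = E°(right) − E°(left) = −1.66 − (+0.53) = −2.19 V.
The negative sign shows that, as written, the cell would require an external voltage to drive the reaction.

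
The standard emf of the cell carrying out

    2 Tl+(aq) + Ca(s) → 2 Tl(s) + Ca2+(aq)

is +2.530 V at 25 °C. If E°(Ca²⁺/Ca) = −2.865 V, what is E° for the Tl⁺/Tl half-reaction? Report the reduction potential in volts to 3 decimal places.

In the reaction as written the Tl⁺/Tl couple is reduced (cathode) and Ca²⁺/Ca is oxidized (anode), so E°cell = E°(Tl⁺/Tl) − E°(Ca²⁺/Ca).
E°(Tl⁺/Tl) = E°cell + E°(anode) = +2.530 + (−2.865) = −0.335 V.

−0.335 V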